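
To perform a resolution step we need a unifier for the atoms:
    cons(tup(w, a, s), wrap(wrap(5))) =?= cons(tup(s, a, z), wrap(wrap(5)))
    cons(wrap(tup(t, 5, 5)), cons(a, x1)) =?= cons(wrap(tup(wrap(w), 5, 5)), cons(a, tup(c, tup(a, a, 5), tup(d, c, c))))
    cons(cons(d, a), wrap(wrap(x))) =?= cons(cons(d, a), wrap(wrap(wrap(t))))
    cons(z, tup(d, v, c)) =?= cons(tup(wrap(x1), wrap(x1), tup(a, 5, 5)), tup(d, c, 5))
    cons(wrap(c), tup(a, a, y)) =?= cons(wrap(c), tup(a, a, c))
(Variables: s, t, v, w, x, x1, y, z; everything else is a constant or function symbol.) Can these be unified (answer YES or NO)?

Decompose cons/2: tup(w, a, s) =?= tup(s, a, z),  wrap(wrap(5)) =?= wrap(wrap(5)).
Decompose tup/3: w =?= s,  a =?= a,  s =?= z.
Bind w := s; substituting into the one remaining equation that mentions w gives: cons(wrap(tup(t, 5, 5)), cons(a, x1)) =?= cons(wrap(tup(wrap(s), 5, 5)), cons(a, tup(c, tup(a, a, 5), tup(d, c, c)))).
Delete trivial equation a =?= a.
Bind s := z; substituting into the one remaining equation that mentions s gives: cons(wrap(tup(t, 5, 5)), cons(a, x1)) =?= cons(wrap(tup(wrap(z), 5, 5)), cons(a, tup(c, tup(a, a, 5), tup(d, c, c)))). Substituting into the earlier binding gives w := z.
Delete trivial equation wrap(wrap(5)) =?= wrap(wrap(5)).
Decompose cons/2: wrap(tup(t, 5, 5)) =?= wrap(tup(wrap(z), 5, 5)),  cons(a, x1) =?= cons(a, tup(c, tup(a, a, 5), tup(d, c, c))).
Decompose wrap/1: tup(t, 5, 5) =?= tup(wrap(z), 5, 5).
Decompose tup/3: t =?= wrap(z),  5 =?= 5,  5 =?= 5.
Bind t := wrap(z); substituting into the one remaining equation that mentions t gives: cons(cons(d, a), wrap(wrap(x))) =?= cons(cons(d, a), wrap(wrap(wrap(wrap(z))))).
Delete trivial equation 5 =?= 5.
Delete trivial equation 5 =?= 5.
Decompose cons/2: a =?= a,  x1 =?= tup(c, tup(a, a, 5), tup(d, c, c)).
Delete trivial equation a =?= a.
Bind x1 := tup(c, tup(a, a, 5), tup(d, c, c)); substituting into the one remaining equation that mentions x1 gives: cons(z, tup(d, v, c)) =?= cons(tup(wrap(tup(c, tup(a, a, 5), tup(d, c, c))), wrap(tup(c, tup(a, a, 5), tup(d, c, c))), tup(a, 5, 5)), tup(d, c, 5)).
Decompose cons/2: cons(d, a) =?= cons(d, a),  wrap(wrap(x)) =?= wrap(wrap(wrap(wrap(z)))).
Delete trivial equation cons(d, a) =?= cons(d, a).
Decompose wrap/1: wrap(x) =?= wrap(wrap(wrap(z))).
Decompose wrap/1: x =?= wrap(wrap(z)).
Bind x := wrap(wrap(z)); no other remaining equation mentions x.
Decompose cons/2: z =?= tup(wrap(tup(c, tup(a, a, 5), tup(d, c, c))), wrap(tup(c, tup(a, a, 5), tup(d, c, c))), tup(a, 5, 5)),  tup(d, v, c) =?= tup(d, c, 5).
Bind z := tup(wrap(tup(c, tup(a, a, 5), tup(d, c, c))), wrap(tup(c, tup(a, a, 5), tup(d, c, c))), tup(a, 5, 5)); no other remaining equation mentions z. Substituting into the earlier bindings gives w := tup(wrap(tup(c, tup(a, a, 5), tup(d, c, c))), wrap(tup(c, tup(a, a, 5), tup(d, c, c))), tup(a, 5, 5)), s := tup(wrap(tup(c, tup(a, a, 5), tup(d, c, c))), wrap(tup(c, tup(a, a, 5), tup(d, c, c))), tup(a, 5, 5)), t := wrap(tup(wrap(tup(c, tup(a, a, 5), tup(d, c, c))), wrap(tup(c, tup(a, a, 5), tup(d, c, c))), tup(a, 5, 5))), x := wrap(wrap(tup(wrap(tup(c, tup(a, a, 5), tup(d, c, c))), wrap(tup(c, tup(a, a, 5), tup(d, c, c))), tup(a, 5, 5)))).
Decompose tup/3: d =?= d,  v =?= c,  c =?= 5.
Delete trivial equation d =?= d.
Bind v := c; no other remaining equation mentions v.
Clash: constants c and 5 differ; no unifier exists.

NO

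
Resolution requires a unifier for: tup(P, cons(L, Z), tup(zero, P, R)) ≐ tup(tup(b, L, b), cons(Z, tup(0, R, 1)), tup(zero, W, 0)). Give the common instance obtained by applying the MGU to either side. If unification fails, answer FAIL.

tup(tup(b, tup(0, 0, 1), b), cons(tup(0, 0, 1), tup(0, 0, 1)), tup(zero, tup(b, tup(0, 0, 1), b), 0))

Decompose tup/3: P ≐ tup(b, L, b),  cons(L, Z) ≐ cons(Z, tup(0, R, 1)),  tup(zero, P, R) ≐ tup(zero, W, 0).
Bind P := tup(b, L, b); substituting into the one remaining equation that mentions P gives: tup(zero, tup(b, L, b), R) ≐ tup(zero, W, 0).
Decompose cons/2: L ≐ Z,  Z ≐ tup(0, R, 1).
Bind L := Z; substituting into the one remaining equation that mentions L gives: tup(zero, tup(b, Z, b), R) ≐ tup(zero, W, 0). Substituting into the earlier binding gives P := tup(b, Z, b).
Bind Z := tup(0, R, 1); substituting into the remaining equation gives: tup(zero, tup(b, tup(0, R, 1), b), R) ≐ tup(zero, W, 0). Substituting into the earlier bindings gives P := tup(b, tup(0, R, 1), b), L := tup(0, R, 1).
Decompose tup/3: zero ≐ zero,  tup(b, tup(0, R, 1), b) ≐ W,  R ≐ 0.
Delete trivial equation zero ≐ zero.
Bind W := tup(b, tup(0, R, 1), b); no other remaining equation mentions W.
Bind R := 0. Substituting into the earlier bindings gives P := tup(b, tup(0, 0, 1), b), L := tup(0, 0, 1), Z := tup(0, 0, 1), W := tup(b, tup(0, 0, 1), b).
Applying the MGU to either side gives tup(tup(b, tup(0, 0, 1), b), cons(tup(0, 0, 1), tup(0, 0, 1)), tup(zero, tup(b, tup(0, 0, 1), b), 0)).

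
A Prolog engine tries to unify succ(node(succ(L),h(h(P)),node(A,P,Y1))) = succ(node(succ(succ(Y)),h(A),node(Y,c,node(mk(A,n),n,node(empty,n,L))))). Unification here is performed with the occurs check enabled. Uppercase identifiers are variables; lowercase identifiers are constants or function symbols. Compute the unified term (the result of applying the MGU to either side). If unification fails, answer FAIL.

succ(node(succ(succ(h(c))),h(h(c)),node(h(c),c,node(mk(h(c),n),n,node(empty,n,succ(h(c)))))))

Decompose succ/1: node(succ(L),h(h(P)),node(A,P,Y1)) = node(succ(succ(Y)),h(A),node(Y,c,node(mk(A,n),n,node(empty,n,L)))).
Decompose node/3: succ(L) = succ(succ(Y)),  h(h(P)) = h(A),  node(A,P,Y1) = node(Y,c,node(mk(A,n),n,node(empty,n,L))).
Decompose succ/1: L = succ(Y).
Bind L := succ(Y); substituting into the one remaining equation that mentions L gives: node(A,P,Y1) = node(Y,c,node(mk(A,n),n,node(empty,n,succ(Y)))).
Decompose h/1: h(P) = A.
Bind A := h(P); substituting into the remaining equation gives: node(h(P),P,Y1) = node(Y,c,node(mk(h(P),n),n,node(empty,n,succ(Y)))).
Decompose node/3: h(P) = Y,  P = c,  Y1 = node(mk(h(P),n),n,node(empty,n,succ(Y))).
Bind Y := h(P); substituting into the one remaining equation that mentions Y gives: Y1 = node(mk(h(P),n),n,node(empty,n,succ(h(P)))). Substituting into the earlier binding gives L := succ(h(P)).
Bind P := c; substituting into the remaining equation gives: Y1 = node(mk(h(c),n),n,node(empty,n,succ(h(c)))). Substituting into the earlier bindings gives L := succ(h(c)), A := h(c), Y := h(c).
Bind Y1 := node(mk(h(c),n),n,node(empty,n,succ(h(c)))).
Applying the MGU to either side gives succ(node(succ(succ(h(c))),h(h(c)),node(h(c),c,node(mk(h(c),n),n,node(empty,n,succ(h(c))))))).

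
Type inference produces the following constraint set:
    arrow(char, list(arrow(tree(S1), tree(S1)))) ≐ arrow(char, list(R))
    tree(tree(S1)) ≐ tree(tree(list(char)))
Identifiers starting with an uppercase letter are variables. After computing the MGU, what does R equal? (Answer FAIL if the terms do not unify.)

Decompose arrow/2: char ≐ char,  list(arrow(tree(S1), tree(S1))) ≐ list(R).
Delete trivial equation char ≐ char.
Decompose list/1: arrow(tree(S1), tree(S1)) ≐ R.
Bind R := arrow(tree(S1), tree(S1)); no other remaining equation mentions R.
Decompose tree/1: tree(S1) ≐ tree(list(char)).
Decompose tree/1: S1 ≐ list(char).
Bind S1 := list(char). Substituting into the earlier binding gives R := arrow(tree(list(char)), tree(list(char))).
MGU = { R := arrow(tree(list(char)), tree(list(char))), S1 := list(char) }, so R := arrow(tree(list(char)), tree(list(char))).

arrow(tree(list(char)), tree(list(char)))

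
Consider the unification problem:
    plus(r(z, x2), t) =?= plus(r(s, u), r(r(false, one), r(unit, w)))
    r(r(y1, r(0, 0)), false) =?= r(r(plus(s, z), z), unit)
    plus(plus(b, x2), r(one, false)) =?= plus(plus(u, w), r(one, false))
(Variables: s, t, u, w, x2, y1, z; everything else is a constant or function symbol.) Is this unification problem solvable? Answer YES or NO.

NO

Decompose plus/2: r(z, x2) =?= r(s, u),  t =?= r(r(false, one), r(unit, w)).
Decompose r/2: z =?= s,  x2 =?= u.
Bind z := s; substituting into the one remaining equation that mentions z gives: r(r(y1, r(0, 0)), false) =?= r(r(plus(s, s), s), unit).
Bind x2 := u; substituting into the one remaining equation that mentions x2 gives: plus(plus(b, u), r(one, false)) =?= plus(plus(u, w), r(one, false)).
Bind t := r(r(false, one), r(unit, w)); no other remaining equation mentions t.
Decompose r/2: r(y1, r(0, 0)) =?= r(plus(s, s), s),  false =?= unit.
Decompose r/2: y1 =?= plus(s, s),  r(0, 0) =?= s.
Bind y1 := plus(s, s); no other remaining equation mentions y1.
Bind s := r(0, 0); no other remaining equation mentions s. Substituting into the earlier bindings gives z := r(0, 0), y1 := plus(r(0, 0), r(0, 0)).
Clash: constants false and unit differ; no unifier exists.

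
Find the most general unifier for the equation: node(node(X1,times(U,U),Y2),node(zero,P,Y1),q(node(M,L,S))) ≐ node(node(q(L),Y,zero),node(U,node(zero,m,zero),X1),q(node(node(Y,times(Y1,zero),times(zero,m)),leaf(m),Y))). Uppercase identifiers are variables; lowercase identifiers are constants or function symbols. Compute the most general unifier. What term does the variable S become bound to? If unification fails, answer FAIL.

times(zero,zero)

Decompose node/3: node(X1,times(U,U),Y2) ≐ node(q(L),Y,zero),  node(zero,P,Y1) ≐ node(U,node(zero,m,zero),X1),  q(node(M,L,S)) ≐ q(node(node(Y,times(Y1,zero),times(zero,m)),leaf(m),Y)).
Decompose node/3: X1 ≐ q(L),  times(U,U) ≐ Y,  Y2 ≐ zero.
Bind X1 := q(L); substituting into the one remaining equation that mentions X1 gives: node(zero,P,Y1) ≐ node(U,node(zero,m,zero),q(L)).
Bind Y := times(U,U); substituting into the one remaining equation that mentions Y gives: q(node(M,L,S)) ≐ q(node(node(times(U,U),times(Y1,zero),times(zero,m)),leaf(m),times(U,U))).
Bind Y2 := zero; no other remaining equation mentions Y2.
Decompose node/3: zero ≐ U,  P ≐ node(zero,m,zero),  Y1 ≐ q(L).
Bind U := zero; substituting into the one remaining equation that mentions U gives: q(node(M,L,S)) ≐ q(node(node(times(zero,zero),times(Y1,zero),times(zero,m)),leaf(m),times(zero,zero))). Substituting into the earlier binding gives Y := times(zero,zero).
Bind P := node(zero,m,zero); no other remaining equation mentions P.
Bind Y1 := q(L); substituting into the remaining equation gives: q(node(M,L,S)) ≐ q(node(node(times(zero,zero),times(q(L),zero),times(zero,m)),leaf(m),times(zero,zero))).
Decompose q/1: node(M,L,S) ≐ node(node(times(zero,zero),times(q(L),zero),times(zero,m)),leaf(m),times(zero,zero)).
Decompose node/3: M ≐ node(times(zero,zero),times(q(L),zero),times(zero,m)),  L ≐ leaf(m),  S ≐ times(zero,zero).
Bind M := node(times(zero,zero),times(q(L),zero),times(zero,m)); no other remaining equation mentions M.
Bind L := leaf(m); no other remaining equation mentions L. Substituting into the earlier bindings gives X1 := q(leaf(m)), Y1 := q(leaf(m)), M := node(times(zero,zero),times(q(leaf(m)),zero),times(zero,m)).
Bind S := times(zero,zero).
MGU = { X1 := q(leaf(m)), Y := times(zero,zero), Y2 := zero, U := zero, P := node(zero,m,zero), Y1 := q(leaf(m)), M := node(times(zero,zero),times(q(leaf(m)),zero),times(zero,m)), L := leaf(m), S := times(zero,zero) }, so S := times(zero,zero).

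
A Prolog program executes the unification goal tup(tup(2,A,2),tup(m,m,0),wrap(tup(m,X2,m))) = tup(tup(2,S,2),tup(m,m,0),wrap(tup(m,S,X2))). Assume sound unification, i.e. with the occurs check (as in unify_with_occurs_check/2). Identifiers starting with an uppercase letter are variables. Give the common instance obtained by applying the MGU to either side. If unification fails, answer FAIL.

Decompose tup/3: tup(2,A,2) = tup(2,S,2),  tup(m,m,0) = tup(m,m,0),  wrap(tup(m,X2,m)) = wrap(tup(m,S,X2)).
Decompose tup/3: 2 = 2,  A = S,  2 = 2.
Delete trivial equation 2 = 2.
Bind A := S; no other remaining equation mentions A.
Delete trivial equation 2 = 2.
Delete trivial equation tup(m,m,0) = tup(m,m,0).
Decompose wrap/1: tup(m,X2,m) = tup(m,S,X2).
Decompose tup/3: m = m,  X2 = S,  m = X2.
Delete trivial equation m = m.
Bind X2 := S; substituting into the remaining equation gives: m = S.
Bind S := m. Substituting into the earlier bindings gives A := m, X2 := m.
Applying the MGU to either side gives tup(tup(2,m,2),tup(m,m,0),wrap(tup(m,m,m))).

tup(tup(2,m,2),tup(m,m,0),wrap(tup(m,m,m)))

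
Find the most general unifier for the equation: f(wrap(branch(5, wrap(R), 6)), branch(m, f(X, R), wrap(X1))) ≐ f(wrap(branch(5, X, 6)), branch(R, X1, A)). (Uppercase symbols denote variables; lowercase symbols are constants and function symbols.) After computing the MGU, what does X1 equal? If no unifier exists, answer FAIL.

f(wrap(m), m)

Decompose f/2: wrap(branch(5, wrap(R), 6)) ≐ wrap(branch(5, X, 6)),  branch(m, f(X, R), wrap(X1)) ≐ branch(R, X1, A).
Decompose wrap/1: branch(5, wrap(R), 6) ≐ branch(5, X, 6).
Decompose branch/3: 5 ≐ 5,  wrap(R) ≐ X,  6 ≐ 6.
Delete trivial equation 5 ≐ 5.
Bind X := wrap(R); substituting into the one remaining equation that mentions X gives: branch(m, f(wrap(R), R), wrap(X1)) ≐ branch(R, X1, A).
Delete trivial equation 6 ≐ 6.
Decompose branch/3: m ≐ R,  f(wrap(R), R) ≐ X1,  wrap(X1) ≐ A.
Bind R := m; substituting into the one remaining equation that mentions R gives: f(wrap(m), m) ≐ X1. Substituting into the earlier binding gives X := wrap(m).
Bind X1 := f(wrap(m), m); substituting into the remaining equation gives: wrap(f(wrap(m), m)) ≐ A.
Bind A := wrap(f(wrap(m), m)).
MGU = { X := wrap(m), R := m, X1 := f(wrap(m), m), A := wrap(f(wrap(m), m)) }, so X1 := f(wrap(m), m).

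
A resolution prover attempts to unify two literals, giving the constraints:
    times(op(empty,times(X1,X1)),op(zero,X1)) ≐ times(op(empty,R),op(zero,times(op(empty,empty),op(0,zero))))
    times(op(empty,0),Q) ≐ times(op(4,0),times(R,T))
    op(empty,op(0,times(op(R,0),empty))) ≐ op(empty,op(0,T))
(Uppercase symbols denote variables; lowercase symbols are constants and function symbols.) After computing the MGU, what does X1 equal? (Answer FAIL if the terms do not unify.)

Decompose times/2: op(empty,times(X1,X1)) ≐ op(empty,R),  op(zero,X1) ≐ op(zero,times(op(empty,empty),op(0,zero))).
Decompose op/2: empty ≐ empty,  times(X1,X1) ≐ R.
Delete trivial equation empty ≐ empty.
Bind R := times(X1,X1); substituting into the 2 remaining equations that mention R gives: times(op(empty,0),Q) ≐ times(op(4,0),times(times(X1,X1),T)),  op(empty,op(0,times(op(times(X1,X1),0),empty))) ≐ op(empty,op(0,T)).
Decompose op/2: zero ≐ zero,  X1 ≐ times(op(empty,empty),op(0,zero)).
Delete trivial equation zero ≐ zero.
Bind X1 := times(op(empty,empty),op(0,zero)); substituting into the remaining equations gives: times(op(empty,0),Q) ≐ times(op(4,0),times(times(times(op(empty,empty),op(0,zero)),times(op(empty,empty),op(0,zero))),T)),  op(empty,op(0,times(op(times(times(op(empty,empty),op(0,zero)),times(op(empty,empty),op(0,zero))),0),empty))) ≐ op(empty,op(0,T)). Substituting into the earlier binding gives R := times(times(op(empty,empty),op(0,zero)),times(op(empty,empty),op(0,zero))).
Decompose times/2: op(empty,0) ≐ op(4,0),  Q ≐ times(times(times(op(empty,empty),op(0,zero)),times(op(empty,empty),op(0,zero))),T).
Decompose op/2: empty ≐ 4,  0 ≐ 0.
Clash: constants empty and 4 differ; no unifier exists.

FAIL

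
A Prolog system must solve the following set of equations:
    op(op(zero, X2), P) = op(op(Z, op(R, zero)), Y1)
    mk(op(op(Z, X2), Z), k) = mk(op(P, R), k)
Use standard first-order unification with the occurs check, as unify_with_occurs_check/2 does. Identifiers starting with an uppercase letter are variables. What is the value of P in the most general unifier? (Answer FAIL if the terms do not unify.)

Decompose op/2: op(zero, X2) = op(Z, op(R, zero)),  P = Y1.
Decompose op/2: zero = Z,  X2 = op(R, zero).
Bind Z := zero; substituting into the one remaining equation that mentions Z gives: mk(op(op(zero, X2), zero), k) = mk(op(P, R), k).
Bind X2 := op(R, zero); substituting into the one remaining equation that mentions X2 gives: mk(op(op(zero, op(R, zero)), zero), k) = mk(op(P, R), k).
Bind P := Y1; substituting into the remaining equation gives: mk(op(op(zero, op(R, zero)), zero), k) = mk(op(Y1, R), k).
Decompose mk/2: op(op(zero, op(R, zero)), zero) = op(Y1, R),  k = k.
Decompose op/2: op(zero, op(R, zero)) = Y1,  zero = R.
Bind Y1 := op(zero, op(R, zero)); no other remaining equation mentions Y1. Substituting into the earlier binding gives P := op(zero, op(R, zero)).
Bind R := zero; no other remaining equation mentions R. Substituting into the earlier bindings gives X2 := op(zero, zero), P := op(zero, op(zero, zero)), Y1 := op(zero, op(zero, zero)).
Delete trivial equation k = k.
MGU = { Z -> zero, X2 -> op(zero, zero), P -> op(zero, op(zero, zero)), Y1 -> op(zero, op(zero, zero)), R -> zero }, so P -> op(zero, op(zero, zero)).

op(zero, op(zero, zero))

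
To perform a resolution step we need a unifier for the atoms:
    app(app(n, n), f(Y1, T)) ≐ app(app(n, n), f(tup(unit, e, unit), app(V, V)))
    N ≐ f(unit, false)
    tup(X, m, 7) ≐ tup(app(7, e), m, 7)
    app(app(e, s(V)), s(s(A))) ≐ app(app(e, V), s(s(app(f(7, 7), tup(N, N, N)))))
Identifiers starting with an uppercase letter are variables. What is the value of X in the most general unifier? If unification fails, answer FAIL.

Decompose app/2: app(n, n) ≐ app(n, n),  f(Y1, T) ≐ f(tup(unit, e, unit), app(V, V)).
Delete trivial equation app(n, n) ≐ app(n, n).
Decompose f/2: Y1 ≐ tup(unit, e, unit),  T ≐ app(V, V).
Bind Y1 := tup(unit, e, unit); no other remaining equation mentions Y1.
Bind T := app(V, V); no other remaining equation mentions T.
Bind N := f(unit, false); substituting into the one remaining equation that mentions N gives: app(app(e, s(V)), s(s(A))) ≐ app(app(e, V), s(s(app(f(7, 7), tup(f(unit, false), f(unit, false), f(unit, false)))))).
Decompose tup/3: X ≐ app(7, e),  m ≐ m,  7 ≐ 7.
Bind X := app(7, e); no other remaining equation mentions X.
Delete trivial equation m ≐ m.
Delete trivial equation 7 ≐ 7.
Decompose app/2: app(e, s(V)) ≐ app(e, V),  s(s(A)) ≐ s(s(app(f(7, 7), tup(f(unit, false), f(unit, false), f(unit, false))))).
Decompose app/2: e ≐ e,  s(V) ≐ V.
Delete trivial equation e ≐ e.
Occurs check fails: V occurs in s(V); the equation V ≐ s(V) has no finite solution.

FAIL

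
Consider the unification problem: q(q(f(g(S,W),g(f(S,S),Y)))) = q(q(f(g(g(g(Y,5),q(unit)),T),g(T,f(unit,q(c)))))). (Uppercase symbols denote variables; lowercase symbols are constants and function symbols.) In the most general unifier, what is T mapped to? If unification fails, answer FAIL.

f(g(g(f(unit,q(c)),5),q(unit)),g(g(f(unit,q(c)),5),q(unit)))

Decompose q/1: q(f(g(S,W),g(f(S,S),Y))) = q(f(g(g(g(Y,5),q(unit)),T),g(T,f(unit,q(c))))).
Decompose q/1: f(g(S,W),g(f(S,S),Y)) = f(g(g(g(Y,5),q(unit)),T),g(T,f(unit,q(c)))).
Decompose f/2: g(S,W) = g(g(g(Y,5),q(unit)),T),  g(f(S,S),Y) = g(T,f(unit,q(c))).
Decompose g/2: S = g(g(Y,5),q(unit)),  W = T.
Bind S := g(g(Y,5),q(unit)); substituting into the one remaining equation that mentions S gives: g(f(g(g(Y,5),q(unit)),g(g(Y,5),q(unit))),Y) = g(T,f(unit,q(c))).
Bind W := T; no other remaining equation mentions W.
Decompose g/2: f(g(g(Y,5),q(unit)),g(g(Y,5),q(unit))) = T,  Y = f(unit,q(c)).
Bind T := f(g(g(Y,5),q(unit)),g(g(Y,5),q(unit))); no other remaining equation mentions T. Substituting into the earlier binding gives W := f(g(g(Y,5),q(unit)),g(g(Y,5),q(unit))).
Bind Y := f(unit,q(c)). Substituting into the earlier bindings gives S := g(g(f(unit,q(c)),5),q(unit)), W := f(g(g(f(unit,q(c)),5),q(unit)),g(g(f(unit,q(c)),5),q(unit))), T := f(g(g(f(unit,q(c)),5),q(unit)),g(g(f(unit,q(c)),5),q(unit))).
MGU = { S := g(g(f(unit,q(c)),5),q(unit)), W := f(g(g(f(unit,q(c)),5),q(unit)),g(g(f(unit,q(c)),5),q(unit))), T := f(g(g(f(unit,q(c)),5),q(unit)),g(g(f(unit,q(c)),5),q(unit))), Y := f(unit,q(c)) }, so T := f(g(g(f(unit,q(c)),5),q(unit)),g(g(f(unit,q(c)),5),q(unit))).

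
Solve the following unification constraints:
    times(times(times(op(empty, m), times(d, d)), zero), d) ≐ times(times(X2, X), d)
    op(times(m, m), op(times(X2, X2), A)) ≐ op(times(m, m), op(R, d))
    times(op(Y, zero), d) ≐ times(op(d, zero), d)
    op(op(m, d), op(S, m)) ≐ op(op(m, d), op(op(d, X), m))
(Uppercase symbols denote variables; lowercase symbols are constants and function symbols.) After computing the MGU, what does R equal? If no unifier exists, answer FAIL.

Decompose times/2: times(times(op(empty, m), times(d, d)), zero) ≐ times(X2, X),  d ≐ d.
Decompose times/2: times(op(empty, m), times(d, d)) ≐ X2,  zero ≐ X.
Bind X2 := times(op(empty, m), times(d, d)); substituting into the one remaining equation that mentions X2 gives: op(times(m, m), op(times(times(op(empty, m), times(d, d)), times(op(empty, m), times(d, d))), A)) ≐ op(times(m, m), op(R, d)).
Bind X := zero; substituting into the one remaining equation that mentions X gives: op(op(m, d), op(S, m)) ≐ op(op(m, d), op(op(d, zero), m)).
Delete trivial equation d ≐ d.
Decompose op/2: times(m, m) ≐ times(m, m),  op(times(times(op(empty, m), times(d, d)), times(op(empty, m), times(d, d))), A) ≐ op(R, d).
Delete trivial equation times(m, m) ≐ times(m, m).
Decompose op/2: times(times(op(empty, m), times(d, d)), times(op(empty, m), times(d, d))) ≐ R,  A ≐ d.
Bind R := times(times(op(empty, m), times(d, d)), times(op(empty, m), times(d, d))); no other remaining equation mentions R.
Bind A := d; no other remaining equation mentions A.
Decompose times/2: op(Y, zero) ≐ op(d, zero),  d ≐ d.
Decompose op/2: Y ≐ d,  zero ≐ zero.
Bind Y := d; no other remaining equation mentions Y.
Delete trivial equation zero ≐ zero.
Delete trivial equation d ≐ d.
Decompose op/2: op(m, d) ≐ op(m, d),  op(S, m) ≐ op(op(d, zero), m).
Delete trivial equation op(m, d) ≐ op(m, d).
Decompose op/2: S ≐ op(d, zero),  m ≐ m.
Bind S := op(d, zero); no other remaining equation mentions S.
Delete trivial equation m ≐ m.
MGU = { X2 ↦ times(op(empty, m), times(d, d)), X ↦ zero, R ↦ times(times(op(empty, m), times(d, d)), times(op(empty, m), times(d, d))), A ↦ d, Y ↦ d, S ↦ op(d, zero) }, so R ↦ times(times(op(empty, m), times(d, d)), times(op(empty, m), times(d, d))).

times(times(op(empty, m), times(d, d)), times(op(empty, m), times(d, d)))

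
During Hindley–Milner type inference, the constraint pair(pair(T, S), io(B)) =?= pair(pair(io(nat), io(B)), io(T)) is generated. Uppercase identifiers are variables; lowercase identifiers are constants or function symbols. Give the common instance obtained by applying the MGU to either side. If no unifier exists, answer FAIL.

pair(pair(io(nat), io(io(nat))), io(io(nat)))

Decompose pair/2: pair(T, S) =?= pair(io(nat), io(B)),  io(B) =?= io(T).
Decompose pair/2: T =?= io(nat),  S =?= io(B).
Bind T := io(nat); substituting into the one remaining equation that mentions T gives: io(B) =?= io(io(nat)).
Bind S := io(B); no other remaining equation mentions S.
Decompose io/1: B =?= io(nat).
Bind B := io(nat). Substituting into the earlier binding gives S := io(io(nat)).
Applying the MGU to either side gives pair(pair(io(nat), io(io(nat))), io(io(nat))).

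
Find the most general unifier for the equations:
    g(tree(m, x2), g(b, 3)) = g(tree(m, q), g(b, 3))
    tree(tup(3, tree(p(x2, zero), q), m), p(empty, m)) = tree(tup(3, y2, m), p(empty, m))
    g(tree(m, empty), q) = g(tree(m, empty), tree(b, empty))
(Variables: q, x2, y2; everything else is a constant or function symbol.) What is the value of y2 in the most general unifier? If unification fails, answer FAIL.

tree(p(tree(b, empty), zero), tree(b, empty))

Decompose g/2: tree(m, x2) = tree(m, q),  g(b, 3) = g(b, 3).
Decompose tree/2: m = m,  x2 = q.
Delete trivial equation m = m.
Bind x2 := q; substituting into the one remaining equation that mentions x2 gives: tree(tup(3, tree(p(q, zero), q), m), p(empty, m)) = tree(tup(3, y2, m), p(empty, m)).
Delete trivial equation g(b, 3) = g(b, 3).
Decompose tree/2: tup(3, tree(p(q, zero), q), m) = tup(3, y2, m),  p(empty, m) = p(empty, m).
Decompose tup/3: 3 = 3,  tree(p(q, zero), q) = y2,  m = m.
Delete trivial equation 3 = 3.
Bind y2 := tree(p(q, zero), q); no other remaining equation mentions y2.
Delete trivial equation m = m.
Delete trivial equation p(empty, m) = p(empty, m).
Decompose g/2: tree(m, empty) = tree(m, empty),  q = tree(b, empty).
Delete trivial equation tree(m, empty) = tree(m, empty).
Bind q := tree(b, empty). Substituting into the earlier bindings gives x2 := tree(b, empty), y2 := tree(p(tree(b, empty), zero), tree(b, empty)).
MGU = { x2 := tree(b, empty), y2 := tree(p(tree(b, empty), zero), tree(b, empty)), q := tree(b, empty) }, so y2 := tree(p(tree(b, empty), zero), tree(b, empty)).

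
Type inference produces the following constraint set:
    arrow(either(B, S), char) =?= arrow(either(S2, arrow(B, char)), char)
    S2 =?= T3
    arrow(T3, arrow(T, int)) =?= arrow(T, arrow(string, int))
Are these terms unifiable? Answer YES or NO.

YES

Decompose arrow/2: either(B, S) =?= either(S2, arrow(B, char)),  char =?= char.
Decompose either/2: B =?= S2,  S =?= arrow(B, char).
Bind B := S2; substituting into the one remaining equation that mentions B gives: S =?= arrow(S2, char).
Bind S := arrow(S2, char); no other remaining equation mentions S.
Delete trivial equation char =?= char.
Bind S2 := T3; no other remaining equation mentions S2. Substituting into the earlier bindings gives B := T3, S := arrow(T3, char).
Decompose arrow/2: T3 =?= T,  arrow(T, int) =?= arrow(string, int).
Bind T3 := T; no other remaining equation mentions T3. Substituting into the earlier bindings gives B := T, S := arrow(T, char), S2 := T.
Decompose arrow/2: T =?= string,  int =?= int.
Bind T := string; no other remaining equation mentions T. Substituting into the earlier bindings gives B := string, S := arrow(string, char), S2 := string, T3 := string.
Delete trivial equation int =?= int.
No equations remain and no clash or occurs-check failure arose, so a unifier exists.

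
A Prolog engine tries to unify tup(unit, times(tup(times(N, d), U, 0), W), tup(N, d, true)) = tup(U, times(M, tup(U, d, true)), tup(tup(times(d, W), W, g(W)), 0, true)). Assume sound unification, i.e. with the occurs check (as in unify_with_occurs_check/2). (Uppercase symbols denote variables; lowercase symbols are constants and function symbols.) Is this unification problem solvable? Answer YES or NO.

Decompose tup/3: unit = U,  times(tup(times(N, d), U, 0), W) = times(M, tup(U, d, true)),  tup(N, d, true) = tup(tup(times(d, W), W, g(W)), 0, true).
Bind U := unit; substituting into the one remaining equation that mentions U gives: times(tup(times(N, d), unit, 0), W) = times(M, tup(unit, d, true)).
Decompose times/2: tup(times(N, d), unit, 0) = M,  W = tup(unit, d, true).
Bind M := tup(times(N, d), unit, 0); no other remaining equation mentions M.
Bind W := tup(unit, d, true); substituting into the remaining equation gives: tup(N, d, true) = tup(tup(times(d, tup(unit, d, true)), tup(unit, d, true), g(tup(unit, d, true))), 0, true).
Decompose tup/3: N = tup(times(d, tup(unit, d, true)), tup(unit, d, true), g(tup(unit, d, true))),  d = 0,  true = true.
Bind N := tup(times(d, tup(unit, d, true)), tup(unit, d, true), g(tup(unit, d, true))); no other remaining equation mentions N. Substituting into the earlier binding gives M := tup(times(tup(times(d, tup(unit, d, true)), tup(unit, d, true), g(tup(unit, d, true))), d), unit, 0).
Clash: constants d and 0 differ; no unifier exists.

NO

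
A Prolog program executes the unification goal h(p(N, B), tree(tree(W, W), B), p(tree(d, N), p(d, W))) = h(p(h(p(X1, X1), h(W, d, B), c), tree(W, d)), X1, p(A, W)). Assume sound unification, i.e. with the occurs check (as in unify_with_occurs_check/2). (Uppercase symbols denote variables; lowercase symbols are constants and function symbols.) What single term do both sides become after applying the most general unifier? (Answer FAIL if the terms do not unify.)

Decompose h/3: p(N, B) = p(h(p(X1, X1), h(W, d, B), c), tree(W, d)),  tree(tree(W, W), B) = X1,  p(tree(d, N), p(d, W)) = p(A, W).
Decompose p/2: N = h(p(X1, X1), h(W, d, B), c),  B = tree(W, d).
Bind N := h(p(X1, X1), h(W, d, B), c); substituting into the one remaining equation that mentions N gives: p(tree(d, h(p(X1, X1), h(W, d, B), c)), p(d, W)) = p(A, W).
Bind B := tree(W, d); substituting into the remaining equations gives: tree(tree(W, W), tree(W, d)) = X1,  p(tree(d, h(p(X1, X1), h(W, d, tree(W, d)), c)), p(d, W)) = p(A, W). Substituting into the earlier binding gives N := h(p(X1, X1), h(W, d, tree(W, d)), c).
Bind X1 := tree(tree(W, W), tree(W, d)); substituting into the remaining equation gives: p(tree(d, h(p(tree(tree(W, W), tree(W, d)), tree(tree(W, W), tree(W, d))), h(W, d, tree(W, d)), c)), p(d, W)) = p(A, W). Substituting into the earlier binding gives N := h(p(tree(tree(W, W), tree(W, d)), tree(tree(W, W), tree(W, d))), h(W, d, tree(W, d)), c).
Decompose p/2: tree(d, h(p(tree(tree(W, W), tree(W, d)), tree(tree(W, W), tree(W, d))), h(W, d, tree(W, d)), c)) = A,  p(d, W) = W.
Bind A := tree(d, h(p(tree(tree(W, W), tree(W, d)), tree(tree(W, W), tree(W, d))), h(W, d, tree(W, d)), c)); no other remaining equation mentions A.
Occurs check fails: W occurs in p(d, W); the equation W = p(d, W) has no finite solution.

FAIL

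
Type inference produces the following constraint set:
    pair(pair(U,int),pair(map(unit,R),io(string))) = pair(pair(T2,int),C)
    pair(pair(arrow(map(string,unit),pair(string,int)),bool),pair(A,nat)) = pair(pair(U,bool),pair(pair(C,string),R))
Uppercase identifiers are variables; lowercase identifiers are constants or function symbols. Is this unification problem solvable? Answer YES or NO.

YES

Decompose pair/2: pair(U,int) = pair(T2,int),  pair(map(unit,R),io(string)) = C.
Decompose pair/2: U = T2,  int = int.
Bind U := T2; substituting into the one remaining equation that mentions U gives: pair(pair(arrow(map(string,unit),pair(string,int)),bool),pair(A,nat)) = pair(pair(T2,bool),pair(pair(C,string),R)).
Delete trivial equation int = int.
Bind C := pair(map(unit,R),io(string)); substituting into the remaining equation gives: pair(pair(arrow(map(string,unit),pair(string,int)),bool),pair(A,nat)) = pair(pair(T2,bool),pair(pair(pair(map(unit,R),io(string)),string),R)).
Decompose pair/2: pair(arrow(map(string,unit),pair(string,int)),bool) = pair(T2,bool),  pair(A,nat) = pair(pair(pair(map(unit,R),io(string)),string),R).
Decompose pair/2: arrow(map(string,unit),pair(string,int)) = T2,  bool = bool.
Bind T2 := arrow(map(string,unit),pair(string,int)); no other remaining equation mentions T2. Substituting into the earlier binding gives U := arrow(map(string,unit),pair(string,int)).
Delete trivial equation bool = bool.
Decompose pair/2: A = pair(pair(map(unit,R),io(string)),string),  nat = R.
Bind A := pair(pair(map(unit,R),io(string)),string); no other remaining equation mentions A.
Bind R := nat. Substituting into the earlier bindings gives C := pair(map(unit,nat),io(string)), A := pair(pair(map(unit,nat),io(string)),string).
No equations remain and no clash or occurs-check failure arose, so a unifier exists.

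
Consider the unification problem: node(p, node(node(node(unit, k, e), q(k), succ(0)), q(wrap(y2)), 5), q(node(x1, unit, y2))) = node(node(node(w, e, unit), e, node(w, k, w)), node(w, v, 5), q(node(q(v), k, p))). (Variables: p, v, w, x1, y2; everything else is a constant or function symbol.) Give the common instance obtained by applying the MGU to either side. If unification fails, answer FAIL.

Decompose node/3: p = node(node(w, e, unit), e, node(w, k, w)),  node(node(node(unit, k, e), q(k), succ(0)), q(wrap(y2)), 5) = node(w, v, 5),  q(node(x1, unit, y2)) = q(node(q(v), k, p)).
Bind p := node(node(w, e, unit), e, node(w, k, w)); substituting into the one remaining equation that mentions p gives: q(node(x1, unit, y2)) = q(node(q(v), k, node(node(w, e, unit), e, node(w, k, w)))).
Decompose node/3: node(node(unit, k, e), q(k), succ(0)) = w,  q(wrap(y2)) = v,  5 = 5.
Bind w := node(node(unit, k, e), q(k), succ(0)); substituting into the one remaining equation that mentions w gives: q(node(x1, unit, y2)) = q(node(q(v), k, node(node(node(node(unit, k, e), q(k), succ(0)), e, unit), e, node(node(node(unit, k, e), q(k), succ(0)), k, node(node(unit, k, e), q(k), succ(0)))))). Substituting into the earlier binding gives p := node(node(node(node(unit, k, e), q(k), succ(0)), e, unit), e, node(node(node(unit, k, e), q(k), succ(0)), k, node(node(unit, k, e), q(k), succ(0)))).
Bind v := q(wrap(y2)); substituting into the one remaining equation that mentions v gives: q(node(x1, unit, y2)) = q(node(q(q(wrap(y2))), k, node(node(node(node(unit, k, e), q(k), succ(0)), e, unit), e, node(node(node(unit, k, e), q(k), succ(0)), k, node(node(unit, k, e), q(k), succ(0)))))).
Delete trivial equation 5 = 5.
Decompose q/1: node(x1, unit, y2) = node(q(q(wrap(y2))), k, node(node(node(node(unit, k, e), q(k), succ(0)), e, unit), e, node(node(node(unit, k, e), q(k), succ(0)), k, node(node(unit, k, e), q(k), succ(0))))).
Decompose node/3: x1 = q(q(wrap(y2))),  unit = k,  y2 = node(node(node(node(unit, k, e), q(k), succ(0)), e, unit), e, node(node(node(unit, k, e), q(k), succ(0)), k, node(node(unit, k, e), q(k), succ(0)))).
Bind x1 := q(q(wrap(y2))); no other remaining equation mentions x1.
Clash: constants unit and k differ; no unifier exists.

FAIL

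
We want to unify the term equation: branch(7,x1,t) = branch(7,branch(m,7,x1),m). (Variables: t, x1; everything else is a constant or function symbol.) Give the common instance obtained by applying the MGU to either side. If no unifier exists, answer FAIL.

FAIL

Decompose branch/3: 7 = 7,  x1 = branch(m,7,x1),  t = m.
Delete trivial equation 7 = 7.
Occurs check fails: x1 occurs in branch(m,7,x1); the equation x1 = branch(m,7,x1) has no finite solution.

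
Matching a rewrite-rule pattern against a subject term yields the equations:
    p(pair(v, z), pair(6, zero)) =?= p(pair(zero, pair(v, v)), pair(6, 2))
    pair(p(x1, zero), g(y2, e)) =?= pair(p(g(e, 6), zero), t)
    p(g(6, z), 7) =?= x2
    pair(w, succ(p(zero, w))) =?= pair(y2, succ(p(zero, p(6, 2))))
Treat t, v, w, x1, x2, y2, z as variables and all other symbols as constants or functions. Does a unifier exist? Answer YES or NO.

Decompose p/2: pair(v, z) =?= pair(zero, pair(v, v)),  pair(6, zero) =?= pair(6, 2).
Decompose pair/2: v =?= zero,  z =?= pair(v, v).
Bind v := zero; substituting into the one remaining equation that mentions v gives: z =?= pair(zero, zero).
Bind z := pair(zero, zero); substituting into the one remaining equation that mentions z gives: p(g(6, pair(zero, zero)), 7) =?= x2.
Decompose pair/2: 6 =?= 6,  zero =?= 2.
Delete trivial equation 6 =?= 6.
Clash: constants zero and 2 differ; no unifier exists.

NO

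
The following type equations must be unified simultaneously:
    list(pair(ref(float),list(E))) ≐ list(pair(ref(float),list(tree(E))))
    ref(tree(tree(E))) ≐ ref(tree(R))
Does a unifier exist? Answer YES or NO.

NO

Decompose list/1: pair(ref(float),list(E)) ≐ pair(ref(float),list(tree(E))).
Decompose pair/2: ref(float) ≐ ref(float),  list(E) ≐ list(tree(E)).
Delete trivial equation ref(float) ≐ ref(float).
Decompose list/1: E ≐ tree(E).
Occurs check fails: E occurs in tree(E); the equation E ≐ tree(E) has no finite solution.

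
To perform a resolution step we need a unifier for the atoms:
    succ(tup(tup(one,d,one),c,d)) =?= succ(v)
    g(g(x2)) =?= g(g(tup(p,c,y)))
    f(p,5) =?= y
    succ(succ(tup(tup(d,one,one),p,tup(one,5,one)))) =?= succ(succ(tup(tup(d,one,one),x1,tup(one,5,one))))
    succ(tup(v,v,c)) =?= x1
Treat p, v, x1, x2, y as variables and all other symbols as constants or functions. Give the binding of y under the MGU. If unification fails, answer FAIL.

Decompose succ/1: tup(tup(one,d,one),c,d) =?= v.
Bind v := tup(tup(one,d,one),c,d); substituting into the one remaining equation that mentions v gives: succ(tup(tup(tup(one,d,one),c,d),tup(tup(one,d,one),c,d),c)) =?= x1.
Decompose g/1: g(x2) =?= g(tup(p,c,y)).
Decompose g/1: x2 =?= tup(p,c,y).
Bind x2 := tup(p,c,y); no other remaining equation mentions x2.
Bind y := f(p,5); no other remaining equation mentions y. Substituting into the earlier binding gives x2 := tup(p,c,f(p,5)).
Decompose succ/1: succ(tup(tup(d,one,one),p,tup(one,5,one))) =?= succ(tup(tup(d,one,one),x1,tup(one,5,one))).
Decompose succ/1: tup(tup(d,one,one),p,tup(one,5,one)) =?= tup(tup(d,one,one),x1,tup(one,5,one)).
Decompose tup/3: tup(d,one,one) =?= tup(d,one,one),  p =?= x1,  tup(one,5,one) =?= tup(one,5,one).
Delete trivial equation tup(d,one,one) =?= tup(d,one,one).
Bind p := x1; no other remaining equation mentions p. Substituting into the earlier bindings gives x2 := tup(x1,c,f(x1,5)), y := f(x1,5).
Delete trivial equation tup(one,5,one) =?= tup(one,5,one).
Bind x1 := succ(tup(tup(tup(one,d,one),c,d),tup(tup(one,d,one),c,d),c)). Substituting into the earlier bindings gives x2 := tup(succ(tup(tup(tup(one,d,one),c,d),tup(tup(one,d,one),c,d),c)),c,f(succ(tup(tup(tup(one,d,one),c,d),tup(tup(one,d,one),c,d),c)),5)), y := f(succ(tup(tup(tup(one,d,one),c,d),tup(tup(one,d,one),c,d),c)),5), p := succ(tup(tup(tup(one,d,one),c,d),tup(tup(one,d,one),c,d),c)).
MGU = { v := tup(tup(one,d,one),c,d), x2 := tup(succ(tup(tup(tup(one,d,one),c,d),tup(tup(one,d,one),c,d),c)),c,f(succ(tup(tup(tup(one,d,one),c,d),tup(tup(one,d,one),c,d),c)),5)), y := f(succ(tup(tup(tup(one,d,one),c,d),tup(tup(one,d,one),c,d),c)),5), p := succ(tup(tup(tup(one,d,one),c,d),tup(tup(one,d,one),c,d),c)), x1 := succ(tup(tup(tup(one,d,one),c,d),tup(tup(one,d,one),c,d),c)) }, so y := f(succ(tup(tup(tup(one,d,one),c,d),tup(tup(one,d,one),c,d),c)),5).

f(succ(tup(tup(tup(one,d,one),c,d),tup(tup(one,d,one),c,d),c)),5)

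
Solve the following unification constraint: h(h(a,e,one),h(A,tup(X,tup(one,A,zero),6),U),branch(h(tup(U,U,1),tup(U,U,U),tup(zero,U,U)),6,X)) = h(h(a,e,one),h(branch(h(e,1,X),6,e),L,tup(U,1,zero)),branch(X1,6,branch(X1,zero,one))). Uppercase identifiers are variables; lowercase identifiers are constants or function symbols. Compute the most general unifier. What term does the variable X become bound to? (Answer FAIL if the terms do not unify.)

FAIL

Decompose h/3: h(a,e,one) = h(a,e,one),  h(A,tup(X,tup(one,A,zero),6),U) = h(branch(h(e,1,X),6,e),L,tup(U,1,zero)),  branch(h(tup(U,U,1),tup(U,U,U),tup(zero,U,U)),6,X) = branch(X1,6,branch(X1,zero,one)).
Delete trivial equation h(a,e,one) = h(a,e,one).
Decompose h/3: A = branch(h(e,1,X),6,e),  tup(X,tup(one,A,zero),6) = L,  U = tup(U,1,zero).
Bind A := branch(h(e,1,X),6,e); substituting into the one remaining equation that mentions A gives: tup(X,tup(one,branch(h(e,1,X),6,e),zero),6) = L.
Bind L := tup(X,tup(one,branch(h(e,1,X),6,e),zero),6); no other remaining equation mentions L.
Occurs check fails: U occurs in tup(U,1,zero); the equation U = tup(U,1,zero) has no finite solution.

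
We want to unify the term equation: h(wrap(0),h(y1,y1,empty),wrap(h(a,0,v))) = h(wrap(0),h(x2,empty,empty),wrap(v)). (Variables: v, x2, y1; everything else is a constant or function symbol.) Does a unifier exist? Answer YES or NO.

Decompose h/3: wrap(0) = wrap(0),  h(y1,y1,empty) = h(x2,empty,empty),  wrap(h(a,0,v)) = wrap(v).
Delete trivial equation wrap(0) = wrap(0).
Decompose h/3: y1 = x2,  y1 = empty,  empty = empty.
Bind y1 := x2; substituting into the one remaining equation that mentions y1 gives: x2 = empty.
Bind x2 := empty; no other remaining equation mentions x2. Substituting into the earlier binding gives y1 := empty.
Delete trivial equation empty = empty.
Decompose wrap/1: h(a,0,v) = v.
Occurs check fails: v occurs in h(a,0,v); the equation v = h(a,0,v) has no finite solution.

NO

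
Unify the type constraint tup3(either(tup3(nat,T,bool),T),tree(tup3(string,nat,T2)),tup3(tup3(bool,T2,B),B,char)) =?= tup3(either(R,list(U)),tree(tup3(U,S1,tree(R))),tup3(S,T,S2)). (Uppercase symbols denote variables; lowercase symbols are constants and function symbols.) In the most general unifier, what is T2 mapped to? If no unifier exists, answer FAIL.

Decompose tup3/3: either(tup3(nat,T,bool),T) =?= either(R,list(U)),  tree(tup3(string,nat,T2)) =?= tree(tup3(U,S1,tree(R))),  tup3(tup3(bool,T2,B),B,char) =?= tup3(S,T,S2).
Decompose either/2: tup3(nat,T,bool) =?= R,  T =?= list(U).
Bind R := tup3(nat,T,bool); substituting into the one remaining equation that mentions R gives: tree(tup3(string,nat,T2)) =?= tree(tup3(U,S1,tree(tup3(nat,T,bool)))).
Bind T := list(U); substituting into the remaining equations gives: tree(tup3(string,nat,T2)) =?= tree(tup3(U,S1,tree(tup3(nat,list(U),bool)))),  tup3(tup3(bool,T2,B),B,char) =?= tup3(S,list(U),S2). Substituting into the earlier binding gives R := tup3(nat,list(U),bool).
Decompose tree/1: tup3(string,nat,T2) =?= tup3(U,S1,tree(tup3(nat,list(U),bool))).
Decompose tup3/3: string =?= U,  nat =?= S1,  T2 =?= tree(tup3(nat,list(U),bool)).
Bind U := string; substituting into the 2 remaining equations that mention U gives: T2 =?= tree(tup3(nat,list(string),bool)),  tup3(tup3(bool,T2,B),B,char) =?= tup3(S,list(string),S2). Substituting into the earlier bindings gives R := tup3(nat,list(string),bool), T := list(string).
Bind S1 := nat; no other remaining equation mentions S1.
Bind T2 := tree(tup3(nat,list(string),bool)); substituting into the remaining equation gives: tup3(tup3(bool,tree(tup3(nat,list(string),bool)),B),B,char) =?= tup3(S,list(string),S2).
Decompose tup3/3: tup3(bool,tree(tup3(nat,list(string),bool)),B) =?= S,  B =?= list(string),  char =?= S2.
Bind S := tup3(bool,tree(tup3(nat,list(string),bool)),B); no other remaining equation mentions S.
Bind B := list(string); no other remaining equation mentions B. Substituting into the earlier binding gives S := tup3(bool,tree(tup3(nat,list(string),bool)),list(string)).
Bind S2 := char.
MGU = { R -> tup3(nat,list(string),bool), T -> list(string), U -> string, S1 -> nat, T2 -> tree(tup3(nat,list(string),bool)), S -> tup3(bool,tree(tup3(nat,list(string),bool)),list(string)), B -> list(string), S2 -> char }, so T2 -> tree(tup3(nat,list(string),bool)).

tree(tup3(nat,list(string),bool))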